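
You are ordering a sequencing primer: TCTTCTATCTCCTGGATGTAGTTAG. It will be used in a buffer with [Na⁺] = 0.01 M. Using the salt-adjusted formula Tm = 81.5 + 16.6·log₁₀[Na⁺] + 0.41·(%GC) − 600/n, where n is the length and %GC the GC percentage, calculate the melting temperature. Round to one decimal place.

40.7°C

Length n = 25. A=4, T=11, G=5, C=5
G+C = 10, so %GC = 10/25 × 100 = 40%
Salt term: 16.6 × (-2) = -33.2
GC term: 0.41 × 40 = 16.4; length term: −600/25 = −24
Tm = 81.5 + (-33.2) + 16.4 − 24 = 40.7 → 40.7°C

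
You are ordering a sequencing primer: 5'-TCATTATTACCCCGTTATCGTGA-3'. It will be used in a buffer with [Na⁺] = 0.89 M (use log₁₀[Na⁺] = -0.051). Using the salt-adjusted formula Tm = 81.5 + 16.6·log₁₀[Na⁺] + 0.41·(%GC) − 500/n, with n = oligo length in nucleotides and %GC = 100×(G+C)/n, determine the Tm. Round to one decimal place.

75.0°C

Length n = 23. Base counts: G=3, T=9, C=6, A=5
G+C = 9, so %GC = 9/23 × 100 = 39.13%
Salt term: 16.6 × (-0.051) = -0.847
GC term: 0.41 × 39.13 = 16.043; length term: −500/23 = −21.739
Tm = 81.5 + (-0.847) + 16.043 − 21.739 = 74.957 → 75.0°C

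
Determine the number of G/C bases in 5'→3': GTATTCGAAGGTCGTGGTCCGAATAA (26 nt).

12

T=7, C=4, A=7, G=8
Total G or C: 8 + 4 = 12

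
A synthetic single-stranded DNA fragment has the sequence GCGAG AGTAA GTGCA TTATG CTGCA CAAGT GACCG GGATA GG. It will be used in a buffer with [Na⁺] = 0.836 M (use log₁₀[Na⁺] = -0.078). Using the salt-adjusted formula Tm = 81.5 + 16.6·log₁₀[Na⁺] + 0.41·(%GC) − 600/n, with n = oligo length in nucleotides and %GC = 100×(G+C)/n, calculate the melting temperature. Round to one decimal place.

87.4°C

Length n = 42. Base counts: T=8, C=7, G=15, A=12
G+C = 22, so %GC = 22/42 × 100 = 52.381%
Salt term: 16.6 × (-0.078) = -1.295
GC term: 0.41 × 52.381 = 21.476; length term: −600/42 = −14.286
Tm = 81.5 + (-1.295) + 21.476 − 14.286 = 87.395 → 87.4°C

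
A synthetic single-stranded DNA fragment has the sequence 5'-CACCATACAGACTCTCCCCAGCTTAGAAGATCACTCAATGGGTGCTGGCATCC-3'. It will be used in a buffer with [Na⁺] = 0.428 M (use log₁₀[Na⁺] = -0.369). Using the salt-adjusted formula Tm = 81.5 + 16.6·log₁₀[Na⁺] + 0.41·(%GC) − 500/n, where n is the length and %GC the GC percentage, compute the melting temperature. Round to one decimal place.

Length n = 53. Scanning the sequence gives C=18, A=14, G=10, T=11.
G+C = 28, so %GC = 28/53 × 100 = 52.83%
Salt term: 16.6 × (-0.369) = -6.125
GC term: 0.41 × 52.83 = 21.66; length term: −500/53 = −9.434
Tm = 81.5 + (-6.125) + 21.66 − 9.434 = 87.601 → 87.6°C

87.6°C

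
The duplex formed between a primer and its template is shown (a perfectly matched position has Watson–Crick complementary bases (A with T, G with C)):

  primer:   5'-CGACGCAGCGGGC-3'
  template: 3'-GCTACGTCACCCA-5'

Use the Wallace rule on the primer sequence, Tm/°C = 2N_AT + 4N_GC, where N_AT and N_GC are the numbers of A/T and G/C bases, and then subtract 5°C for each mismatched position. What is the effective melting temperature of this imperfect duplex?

Primer base counts: A=2, T=0, G=6, C=5 → A+T=2, G+C=11
Perfect-match Tm = 2(2) + 4(11) = 4 + 44 = 48°C
Mismatches (positions where the bases are not complementary): 3 (at positions 4, 9, 13)
Effective Tm = 48 − 3×5 = 48 − 15 = 33°C

33°C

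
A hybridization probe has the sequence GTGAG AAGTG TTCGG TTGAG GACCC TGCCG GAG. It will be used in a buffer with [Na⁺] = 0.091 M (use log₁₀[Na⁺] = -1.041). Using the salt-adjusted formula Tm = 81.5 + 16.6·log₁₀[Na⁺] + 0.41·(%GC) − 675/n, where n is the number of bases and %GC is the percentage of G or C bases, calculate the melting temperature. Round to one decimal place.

Length n = 33. Scanning the sequence gives G=14, T=7, C=6, A=6.
G+C = 20, so %GC = 20/33 × 100 = 60.606%
Salt term: 16.6 × (-1.041) = -17.281
GC term: 0.41 × 60.606 = 24.848; length term: −675/33 = −20.455
Tm = 81.5 + (-17.281) + 24.848 − 20.455 = 68.612 → 68.6°C

68.6°C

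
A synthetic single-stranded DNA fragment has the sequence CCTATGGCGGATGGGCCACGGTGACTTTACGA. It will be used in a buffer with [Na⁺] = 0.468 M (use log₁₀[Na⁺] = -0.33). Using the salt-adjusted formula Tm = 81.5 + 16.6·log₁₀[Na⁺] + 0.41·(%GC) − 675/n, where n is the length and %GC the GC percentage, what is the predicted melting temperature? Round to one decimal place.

79.3°C

Length n = 32. Base counts: G=11, A=6, C=8, T=7
G+C = 19, so %GC = 19/32 × 100 = 59.375%
Salt term: 16.6 × (-0.33) = -5.478
GC term: 0.41 × 59.375 = 24.344; length term: −675/32 = −21.094
Tm = 81.5 + (-5.478) + 24.344 − 21.094 = 79.272 → 79.3°C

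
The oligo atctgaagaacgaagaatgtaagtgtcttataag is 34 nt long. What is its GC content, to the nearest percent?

Counting bases: C=3, T=9, G=8, A=14
G+C = 8 + 3 = 11 out of 34 bases
%GC = 11/34 × 100 = 32.35% ≈ 32%

32%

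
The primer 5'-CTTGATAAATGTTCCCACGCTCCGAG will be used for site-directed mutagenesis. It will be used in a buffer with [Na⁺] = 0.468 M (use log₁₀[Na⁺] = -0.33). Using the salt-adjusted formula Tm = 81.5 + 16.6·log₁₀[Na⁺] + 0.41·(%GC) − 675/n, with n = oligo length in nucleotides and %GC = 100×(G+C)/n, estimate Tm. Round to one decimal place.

70.6°C

Length n = 26. Scanning the sequence gives G=5, A=6, C=8, T=7.
G+C = 13, so %GC = 13/26 × 100 = 50%
Salt term: 16.6 × (-0.33) = -5.478
GC term: 0.41 × 50 = 20.5; length term: −675/26 = −25.962
Tm = 81.5 + (-5.478) + 20.5 − 25.962 = 70.56 → 70.6°C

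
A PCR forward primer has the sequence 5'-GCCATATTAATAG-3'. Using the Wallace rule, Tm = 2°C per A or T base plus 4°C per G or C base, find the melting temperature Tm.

34°C

Base counts: C=2, A=5, T=4, G=2
AT pairs contribute 9, GC pairs contribute 4.
Tm = 4·4 + 2·9 = 16 + 18 = 34°C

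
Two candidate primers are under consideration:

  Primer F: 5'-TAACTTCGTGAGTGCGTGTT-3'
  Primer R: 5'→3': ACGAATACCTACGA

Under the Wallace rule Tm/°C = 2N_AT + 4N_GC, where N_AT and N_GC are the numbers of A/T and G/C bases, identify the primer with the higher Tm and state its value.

Primer F: A+T=11, G+C=9 → Tm = 2(11)+4(9) = 58°C
Primer R: A+T=8, G+C=6 → Tm = 2(8)+4(6) = 40°C
58°C vs 40°C → primer F is higher.

Primer F, 58°C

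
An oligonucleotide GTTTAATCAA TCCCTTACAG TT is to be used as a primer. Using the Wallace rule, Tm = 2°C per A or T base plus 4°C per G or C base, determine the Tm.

58°C

Counting bases: A=6, C=5, G=2, T=9
A+T = 15, G+C = 7
Tm = 2(15) + 4(7) = 30 + 28 = 58°C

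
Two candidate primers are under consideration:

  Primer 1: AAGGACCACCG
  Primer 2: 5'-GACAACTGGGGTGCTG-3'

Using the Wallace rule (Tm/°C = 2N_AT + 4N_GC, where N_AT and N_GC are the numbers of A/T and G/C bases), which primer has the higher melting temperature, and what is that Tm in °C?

Primer 2, 52°C

Primer 1: A+T=4, G+C=7 → Tm = 2(4)+4(7) = 36°C
Primer 2: A+T=6, G+C=10 → Tm = 2(6)+4(10) = 52°C
36°C vs 52°C → primer 2 is higher.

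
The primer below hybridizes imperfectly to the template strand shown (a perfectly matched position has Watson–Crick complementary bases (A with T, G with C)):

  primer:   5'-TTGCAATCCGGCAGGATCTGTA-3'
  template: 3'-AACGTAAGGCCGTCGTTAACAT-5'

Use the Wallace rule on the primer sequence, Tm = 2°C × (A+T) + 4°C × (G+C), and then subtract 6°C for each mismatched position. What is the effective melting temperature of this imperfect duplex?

42°C

Primer base counts: A=5, T=6, G=6, C=5 → A+T=11, G+C=11
Perfect-match Tm = 2(11) + 4(11) = 22 + 44 = 66°C
Mismatches (positions where the bases are not complementary): 4 (at positions 6, 15, 17, 18)
Effective Tm = 66 − 4×6 = 66 − 24 = 42°C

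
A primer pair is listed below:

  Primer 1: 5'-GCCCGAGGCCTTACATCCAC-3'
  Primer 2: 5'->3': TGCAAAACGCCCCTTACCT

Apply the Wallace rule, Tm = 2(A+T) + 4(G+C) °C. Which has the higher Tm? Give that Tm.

Primer 1, 66°C

Primer 1: A+T=7, G+C=13 → Tm = 2(7)+4(13) = 66°C
Primer 2: A+T=9, G+C=10 → Tm = 2(9)+4(10) = 58°C
66°C vs 58°C → primer 1 is higher.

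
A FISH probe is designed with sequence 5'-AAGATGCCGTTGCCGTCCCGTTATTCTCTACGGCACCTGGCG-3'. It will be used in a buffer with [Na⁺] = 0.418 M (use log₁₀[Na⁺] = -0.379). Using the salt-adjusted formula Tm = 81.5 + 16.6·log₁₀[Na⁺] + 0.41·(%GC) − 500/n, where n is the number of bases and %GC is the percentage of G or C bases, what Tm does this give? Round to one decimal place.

Length n = 42. Counting bases: T=11, A=6, C=14, G=11
G+C = 25, so %GC = 25/42 × 100 = 59.524%
Salt term: 16.6 × (-0.379) = -6.291
GC term: 0.41 × 59.524 = 24.405; length term: −500/42 = −11.905
Tm = 81.5 + (-6.291) + 24.405 − 11.905 = 87.709 → 87.7°C

87.7°C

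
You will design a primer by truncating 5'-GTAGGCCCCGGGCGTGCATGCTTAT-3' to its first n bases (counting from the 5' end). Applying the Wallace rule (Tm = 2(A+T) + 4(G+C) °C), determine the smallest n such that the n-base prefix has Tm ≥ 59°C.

First 16 bases: GTAGGCCCCGGGCGTG → Tm = 58°C (< 59°C)
First 17 bases: GTAGGCCCCGGGCGTGC → Tm = 62°C (≥ 59°C)
Each additional base adds 2°C (A/T) or 4°C (G/C), so Tm is non-decreasing in n; n = 17 is the first length to reach 59°C.

n = 17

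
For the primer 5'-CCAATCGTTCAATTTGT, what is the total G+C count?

G=2, T=7, A=4, C=4
G+C = 2 + 4 = 6

6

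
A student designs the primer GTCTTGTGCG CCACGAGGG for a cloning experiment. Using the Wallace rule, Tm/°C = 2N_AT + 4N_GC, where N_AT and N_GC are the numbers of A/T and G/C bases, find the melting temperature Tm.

64°C

Counting bases: G=8, A=2, C=5, T=4
So N_AT = 6 and N_GC = 13.
Tm = 2(6) + 4(13) = 12 + 52 = 64°C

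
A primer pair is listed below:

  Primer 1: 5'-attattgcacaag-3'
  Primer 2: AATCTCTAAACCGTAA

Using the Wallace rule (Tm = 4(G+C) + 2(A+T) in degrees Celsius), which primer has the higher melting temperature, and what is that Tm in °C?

Primer 1: A+T=9, G+C=4 → Tm = 2(9)+4(4) = 34°C
Primer 2: A+T=11, G+C=5 → Tm = 2(11)+4(5) = 42°C
34°C vs 42°C → primer 2 is higher.

Primer 2, 42°C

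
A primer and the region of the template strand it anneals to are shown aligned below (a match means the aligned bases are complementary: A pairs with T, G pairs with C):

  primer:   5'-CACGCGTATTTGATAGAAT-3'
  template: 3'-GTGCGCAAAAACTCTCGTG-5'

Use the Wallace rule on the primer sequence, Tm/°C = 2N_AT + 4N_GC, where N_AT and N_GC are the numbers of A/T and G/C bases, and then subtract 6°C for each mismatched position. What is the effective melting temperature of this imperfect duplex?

28°C

Primer base counts: A=6, T=6, G=4, C=3 → A+T=12, G+C=7
Perfect-match Tm = 2(12) + 4(7) = 24 + 28 = 52°C
Mismatches (positions where the bases are not complementary): 4 (at positions 8, 14, 17, 19)
Effective Tm = 52 − 4×6 = 52 − 24 = 28°C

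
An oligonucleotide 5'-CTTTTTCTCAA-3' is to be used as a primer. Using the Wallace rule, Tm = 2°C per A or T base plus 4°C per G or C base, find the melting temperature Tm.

28°C

Counting bases: C=3, A=2, G=0, T=6
So N_AT = 8 and N_GC = 3.
Tm = 2×8 + 4×3 = 28°C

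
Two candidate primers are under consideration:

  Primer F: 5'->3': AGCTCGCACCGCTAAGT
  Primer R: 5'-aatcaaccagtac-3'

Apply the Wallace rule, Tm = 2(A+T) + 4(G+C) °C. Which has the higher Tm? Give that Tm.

Primer F, 54°C

Primer F: A+T=7, G+C=10 → Tm = 2(7)+4(10) = 54°C
Primer R: A+T=8, G+C=5 → Tm = 2(8)+4(5) = 36°C
54°C vs 36°C → primer F is higher.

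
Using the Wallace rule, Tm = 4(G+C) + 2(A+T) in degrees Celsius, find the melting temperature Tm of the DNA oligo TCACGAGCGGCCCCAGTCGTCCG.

Scanning the sequence gives G=7, C=10, A=3, T=3.
So N_AT = 6 and N_GC = 17.
Tm = 4·17 + 2·6 = 68 + 12 = 80°C

80°C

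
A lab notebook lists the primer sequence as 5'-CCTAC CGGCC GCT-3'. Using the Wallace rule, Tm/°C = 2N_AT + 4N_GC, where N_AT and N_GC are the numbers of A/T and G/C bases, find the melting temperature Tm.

Base counts: A=1, C=7, G=3, T=2
AT pairs contribute 3, GC pairs contribute 10.
Tm = 2×3 + 4×10 = 46°C

46°C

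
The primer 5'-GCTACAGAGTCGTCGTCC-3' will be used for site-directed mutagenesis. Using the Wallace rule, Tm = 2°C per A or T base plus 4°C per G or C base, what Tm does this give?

58°C

Scanning the sequence gives C=6, G=5, A=3, T=4.
AT pairs contribute 7, GC pairs contribute 11.
Tm = 2(7) + 4(11) = 14 + 44 = 58°C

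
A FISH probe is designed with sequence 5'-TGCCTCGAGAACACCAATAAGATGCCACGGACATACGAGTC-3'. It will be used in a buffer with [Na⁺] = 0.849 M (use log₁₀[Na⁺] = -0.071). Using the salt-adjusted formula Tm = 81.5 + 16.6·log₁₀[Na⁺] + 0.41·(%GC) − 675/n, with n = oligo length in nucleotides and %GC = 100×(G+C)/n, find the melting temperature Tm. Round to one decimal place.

84.9°C

Length n = 41. Scanning the sequence gives C=12, A=14, T=6, G=9.
G+C = 21, so %GC = 21/41 × 100 = 51.22%
Salt term: 16.6 × (-0.071) = -1.179
GC term: 0.41 × 51.22 = 21; length term: −675/41 = −16.463
Tm = 81.5 + (-1.179) + 21 − 16.463 = 84.858 → 84.9°C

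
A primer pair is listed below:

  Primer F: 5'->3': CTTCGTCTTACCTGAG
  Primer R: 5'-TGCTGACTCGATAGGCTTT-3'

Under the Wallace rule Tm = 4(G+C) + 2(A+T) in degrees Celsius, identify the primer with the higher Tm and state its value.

Primer F: A+T=8, G+C=8 → Tm = 2(8)+4(8) = 48°C
Primer R: A+T=10, G+C=9 → Tm = 2(10)+4(9) = 56°C
48°C vs 56°C → primer R is higher.

Primer R, 56°C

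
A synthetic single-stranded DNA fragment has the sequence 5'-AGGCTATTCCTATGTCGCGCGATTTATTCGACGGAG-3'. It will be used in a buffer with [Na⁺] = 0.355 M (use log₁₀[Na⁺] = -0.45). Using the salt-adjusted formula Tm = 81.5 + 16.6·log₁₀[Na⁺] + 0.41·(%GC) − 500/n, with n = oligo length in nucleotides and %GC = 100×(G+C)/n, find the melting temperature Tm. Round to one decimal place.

Length n = 36. G=10, T=11, A=7, C=8
G+C = 18, so %GC = 18/36 × 100 = 50%
Salt term: 16.6 × (-0.45) = -7.47
GC term: 0.41 × 50 = 20.5; length term: −500/36 = −13.889
Tm = 81.5 + (-7.47) + 20.5 − 13.889 = 80.641 → 80.6°C

80.6°C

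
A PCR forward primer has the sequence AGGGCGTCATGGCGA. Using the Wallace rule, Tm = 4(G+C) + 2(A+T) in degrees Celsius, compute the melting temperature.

50°C

A=3, G=7, T=2, C=3
A+T = 5, G+C = 10
Tm = 2×5 + 4×10 = 50°C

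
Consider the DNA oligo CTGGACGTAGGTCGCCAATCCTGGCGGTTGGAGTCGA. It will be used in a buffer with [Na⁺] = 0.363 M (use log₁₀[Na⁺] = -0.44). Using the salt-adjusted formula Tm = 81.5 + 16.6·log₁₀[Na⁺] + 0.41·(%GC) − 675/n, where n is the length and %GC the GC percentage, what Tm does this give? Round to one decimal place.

81.4°C

Length n = 37. G=14, C=9, A=6, T=8
G+C = 23, so %GC = 23/37 × 100 = 62.162%
Salt term: 16.6 × (-0.44) = -7.304
GC term: 0.41 × 62.162 = 25.486; length term: −675/37 = −18.243
Tm = 81.5 + (-7.304) + 25.486 − 18.243 = 81.439 → 81.4°C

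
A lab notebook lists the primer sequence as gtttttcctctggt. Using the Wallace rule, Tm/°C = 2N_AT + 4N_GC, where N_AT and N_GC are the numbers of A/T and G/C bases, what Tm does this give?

40°C

G=3, A=0, C=3, T=8
AT pairs contribute 8, GC pairs contribute 6.
Tm = 4·6 + 2·8 = 24 + 16 = 40°C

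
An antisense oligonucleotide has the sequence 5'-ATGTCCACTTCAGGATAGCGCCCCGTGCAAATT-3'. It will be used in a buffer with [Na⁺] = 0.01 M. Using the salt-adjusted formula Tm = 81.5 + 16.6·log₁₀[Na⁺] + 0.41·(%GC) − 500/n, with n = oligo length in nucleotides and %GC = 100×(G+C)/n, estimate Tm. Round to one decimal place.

54.3°C

Length n = 33. Counting bases: C=10, A=8, G=7, T=8
G+C = 17, so %GC = 17/33 × 100 = 51.515%
Salt term: 16.6 × (-2) = -33.2
GC term: 0.41 × 51.515 = 21.121; length term: −500/33 = −15.152
Tm = 81.5 + (-33.2) + 21.121 − 15.152 = 54.269 → 54.3°C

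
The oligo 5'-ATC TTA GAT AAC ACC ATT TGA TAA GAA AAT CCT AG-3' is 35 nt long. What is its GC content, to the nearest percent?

Scanning the sequence gives T=10, G=4, A=15, C=6.
G+C = 4 + 6 = 10 out of 35 bases
%GC = 10/35 × 100 = 28.57% ≈ 29%

29%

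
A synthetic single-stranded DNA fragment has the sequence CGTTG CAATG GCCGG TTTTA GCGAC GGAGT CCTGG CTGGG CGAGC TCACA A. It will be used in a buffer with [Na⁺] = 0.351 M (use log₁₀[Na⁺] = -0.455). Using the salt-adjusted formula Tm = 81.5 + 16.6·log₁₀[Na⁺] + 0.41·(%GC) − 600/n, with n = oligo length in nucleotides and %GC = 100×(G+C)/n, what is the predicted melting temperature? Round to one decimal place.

87.1°C

Length n = 51. Scanning the sequence gives A=9, G=18, T=11, C=13.
G+C = 31, so %GC = 31/51 × 100 = 60.784%
Salt term: 16.6 × (-0.455) = -7.553
GC term: 0.41 × 60.784 = 24.921; length term: −600/51 = −11.765
Tm = 81.5 + (-7.553) + 24.921 − 11.765 = 87.103 → 87.1°C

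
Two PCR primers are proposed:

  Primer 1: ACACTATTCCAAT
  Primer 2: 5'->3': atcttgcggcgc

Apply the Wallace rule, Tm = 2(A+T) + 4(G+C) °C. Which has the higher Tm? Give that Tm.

Primer 1: A+T=9, G+C=4 → Tm = 2(9)+4(4) = 34°C
Primer 2: A+T=4, G+C=8 → Tm = 2(4)+4(8) = 40°C
34°C vs 40°C → primer 2 is higher.

Primer 2, 40°C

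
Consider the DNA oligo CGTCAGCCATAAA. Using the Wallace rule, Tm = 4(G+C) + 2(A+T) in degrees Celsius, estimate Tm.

Counting bases: T=2, G=2, C=4, A=5
AT pairs contribute 7, GC pairs contribute 6.
Tm = 2×7 + 4×6 = 38°C

38°C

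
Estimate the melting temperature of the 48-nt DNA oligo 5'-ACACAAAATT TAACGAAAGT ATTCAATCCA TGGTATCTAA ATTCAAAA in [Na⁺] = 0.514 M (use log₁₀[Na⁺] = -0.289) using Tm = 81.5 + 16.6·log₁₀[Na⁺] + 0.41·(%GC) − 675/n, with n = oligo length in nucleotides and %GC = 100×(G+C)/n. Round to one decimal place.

Length n = 48. C=8, G=4, T=13, A=23
G+C = 12, so %GC = 12/48 × 100 = 25%
Salt term: 16.6 × (-0.289) = -4.797
GC term: 0.41 × 25 = 10.25; length term: −675/48 = −14.062
Tm = 81.5 + (-4.797) + 10.25 − 14.062 = 72.891 → 72.9°C

72.9°C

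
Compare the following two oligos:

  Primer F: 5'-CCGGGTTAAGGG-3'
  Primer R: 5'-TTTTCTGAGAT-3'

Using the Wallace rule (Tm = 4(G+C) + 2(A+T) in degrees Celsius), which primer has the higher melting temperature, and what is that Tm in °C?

Primer F, 40°C

Primer F: A+T=4, G+C=8 → Tm = 2(4)+4(8) = 40°C
Primer R: A+T=8, G+C=3 → Tm = 2(8)+4(3) = 28°C
40°C vs 28°C → primer F is higher.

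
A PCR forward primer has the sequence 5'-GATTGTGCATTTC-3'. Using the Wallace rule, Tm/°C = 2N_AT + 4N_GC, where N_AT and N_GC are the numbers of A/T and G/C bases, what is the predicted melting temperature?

36°C

C=2, G=3, A=2, T=6
So N_AT = 8 and N_GC = 5.
Tm = 2(8) + 4(5) = 16 + 20 = 36°C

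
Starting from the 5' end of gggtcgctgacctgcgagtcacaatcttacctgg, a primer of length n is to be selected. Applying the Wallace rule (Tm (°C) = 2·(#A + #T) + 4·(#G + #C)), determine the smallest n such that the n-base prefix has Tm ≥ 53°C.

First 15 bases: GGGTCGCTGACCTGC → Tm = 52°C (< 53°C)
First 16 bases: GGGTCGCTGACCTGCG → Tm = 56°C (≥ 53°C)
Since every base adds ≥2°C, Tm only increases with n, so the threshold is first crossed at n = 16.

n = 16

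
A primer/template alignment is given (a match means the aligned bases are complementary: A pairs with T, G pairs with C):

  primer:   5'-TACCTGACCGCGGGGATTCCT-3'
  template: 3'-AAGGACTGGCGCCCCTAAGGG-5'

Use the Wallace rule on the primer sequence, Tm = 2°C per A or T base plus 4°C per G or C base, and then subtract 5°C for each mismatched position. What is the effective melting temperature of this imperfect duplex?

Primer base counts: A=3, T=5, G=6, C=7 → A+T=8, G+C=13
Perfect-match Tm = 2(8) + 4(13) = 16 + 52 = 68°C
Mismatches (positions where the bases are not complementary): 2 (at positions 2, 21)
Effective Tm = 68 − 2×5 = 68 − 10 = 58°C

58°C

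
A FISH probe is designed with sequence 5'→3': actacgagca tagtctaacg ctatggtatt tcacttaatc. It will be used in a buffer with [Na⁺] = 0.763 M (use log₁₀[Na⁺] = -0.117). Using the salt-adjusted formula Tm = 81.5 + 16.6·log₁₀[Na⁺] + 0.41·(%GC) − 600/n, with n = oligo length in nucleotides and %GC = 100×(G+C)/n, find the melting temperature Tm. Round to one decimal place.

Length n = 40. Base counts: T=13, A=12, G=6, C=9
G+C = 15, so %GC = 15/40 × 100 = 37.5%
Salt term: 16.6 × (-0.117) = -1.942
GC term: 0.41 × 37.5 = 15.375; length term: −600/40 = −15
Tm = 81.5 + (-1.942) + 15.375 − 15 = 79.933 → 79.9°C

79.9°C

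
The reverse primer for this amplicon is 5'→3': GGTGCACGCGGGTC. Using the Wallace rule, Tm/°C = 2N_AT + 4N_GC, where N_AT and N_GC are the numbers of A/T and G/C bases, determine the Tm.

Counting bases: A=1, G=7, C=4, T=2
A+T = 3, G+C = 11
Tm = 2×3 + 4×11 = 50°C

50°C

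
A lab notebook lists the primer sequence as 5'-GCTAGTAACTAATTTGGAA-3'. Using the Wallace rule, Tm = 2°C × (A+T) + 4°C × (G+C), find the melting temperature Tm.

Scanning the sequence gives T=6, A=7, C=2, G=4.
So N_AT = 13 and N_GC = 6.
Tm = 4·6 + 2·13 = 24 + 26 = 50°C

50°C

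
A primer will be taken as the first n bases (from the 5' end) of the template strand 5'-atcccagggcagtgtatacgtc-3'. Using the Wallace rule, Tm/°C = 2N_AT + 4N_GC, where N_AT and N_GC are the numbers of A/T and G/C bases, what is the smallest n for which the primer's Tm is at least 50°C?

First 15 bases: ATCCCAGGGCAGTGT → Tm = 48°C (< 50°C)
First 16 bases: ATCCCAGGGCAGTGTA → Tm = 50°C (≥ 50°C)
Since every base adds ≥2°C, Tm only increases with n, so the threshold is first crossed at n = 16.

n = 16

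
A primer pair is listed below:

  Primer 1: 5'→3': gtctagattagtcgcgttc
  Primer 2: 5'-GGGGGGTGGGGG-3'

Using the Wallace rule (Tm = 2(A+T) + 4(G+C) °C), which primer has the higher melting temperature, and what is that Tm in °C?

Primer 1: A+T=10, G+C=9 → Tm = 2(10)+4(9) = 56°C
Primer 2: A+T=1, G+C=11 → Tm = 2(1)+4(11) = 46°C
56°C vs 46°C → primer 1 is higher.

Primer 1, 56°C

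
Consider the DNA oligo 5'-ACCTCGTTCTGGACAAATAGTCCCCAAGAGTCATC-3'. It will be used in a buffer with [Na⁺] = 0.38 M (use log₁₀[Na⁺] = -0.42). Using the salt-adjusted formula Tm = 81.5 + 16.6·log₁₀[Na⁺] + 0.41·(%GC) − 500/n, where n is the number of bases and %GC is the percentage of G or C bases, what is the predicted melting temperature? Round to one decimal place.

80.2°C

Length n = 35. Counting bases: T=8, A=10, C=11, G=6
G+C = 17, so %GC = 17/35 × 100 = 48.571%
Salt term: 16.6 × (-0.42) = -6.972
GC term: 0.41 × 48.571 = 19.914; length term: −500/35 = −14.286
Tm = 81.5 + (-6.972) + 19.914 − 14.286 = 80.156 → 80.2°C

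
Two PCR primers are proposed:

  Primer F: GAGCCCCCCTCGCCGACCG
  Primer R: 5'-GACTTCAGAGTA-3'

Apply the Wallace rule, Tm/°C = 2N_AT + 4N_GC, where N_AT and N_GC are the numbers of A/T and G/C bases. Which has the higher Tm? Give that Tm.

Primer F, 70°C

Primer F: A+T=3, G+C=16 → Tm = 2(3)+4(16) = 70°C
Primer R: A+T=7, G+C=5 → Tm = 2(7)+4(5) = 34°C
70°C vs 34°C → primer F is higher.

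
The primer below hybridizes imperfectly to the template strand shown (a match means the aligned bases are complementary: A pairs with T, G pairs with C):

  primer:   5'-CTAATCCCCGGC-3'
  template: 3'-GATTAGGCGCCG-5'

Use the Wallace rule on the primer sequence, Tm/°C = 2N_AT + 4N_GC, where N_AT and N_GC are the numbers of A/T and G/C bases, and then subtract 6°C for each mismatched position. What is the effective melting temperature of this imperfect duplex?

Primer base counts: A=2, T=2, G=2, C=6 → A+T=4, G+C=8
Perfect-match Tm = 2(4) + 4(8) = 8 + 32 = 40°C
Mismatches (positions where the bases are not complementary): 1 (at position 8)
Effective Tm = 40 − 1×6 = 40 − 6 = 34°C

34°C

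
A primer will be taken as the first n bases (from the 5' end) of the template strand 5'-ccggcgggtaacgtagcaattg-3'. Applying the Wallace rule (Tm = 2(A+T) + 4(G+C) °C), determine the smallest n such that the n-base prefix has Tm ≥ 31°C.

n = 8

First 7 bases: CCGGCGG → Tm = 28°C (< 31°C)
First 8 bases: CCGGCGGG → Tm = 32°C (≥ 31°C)
Each additional base adds 2°C (A/T) or 4°C (G/C), so Tm is non-decreasing in n; n = 8 is the first length to reach 31°C.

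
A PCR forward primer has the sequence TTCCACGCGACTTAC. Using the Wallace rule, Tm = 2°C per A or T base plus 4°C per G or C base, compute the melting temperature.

G=2, T=4, A=3, C=6
A+T = 7, G+C = 8
Tm = 4·8 + 2·7 = 32 + 14 = 46°C

46°C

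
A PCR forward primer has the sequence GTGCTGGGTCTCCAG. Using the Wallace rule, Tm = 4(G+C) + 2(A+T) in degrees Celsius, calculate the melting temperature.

50°C

Base counts: G=6, T=4, A=1, C=4
A+T = 5, G+C = 10
Tm = 2×5 + 4×10 = 50°C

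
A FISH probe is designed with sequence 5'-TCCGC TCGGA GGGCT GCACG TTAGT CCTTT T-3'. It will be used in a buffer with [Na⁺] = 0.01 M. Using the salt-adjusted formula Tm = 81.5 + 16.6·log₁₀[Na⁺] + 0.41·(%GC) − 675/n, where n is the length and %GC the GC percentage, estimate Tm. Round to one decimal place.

Length n = 31. Scanning the sequence gives A=3, C=9, G=9, T=10.
G+C = 18, so %GC = 18/31 × 100 = 58.065%
Salt term: 16.6 × (-2) = -33.2
GC term: 0.41 × 58.065 = 23.807; length term: −675/31 = −21.774
Tm = 81.5 + (-33.2) + 23.807 − 21.774 = 50.333 → 50.3°C

50.3°C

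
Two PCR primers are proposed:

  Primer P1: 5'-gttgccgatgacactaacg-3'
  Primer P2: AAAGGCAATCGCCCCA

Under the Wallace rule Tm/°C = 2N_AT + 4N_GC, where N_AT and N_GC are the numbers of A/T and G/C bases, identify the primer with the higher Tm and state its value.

Primer P1, 58°C

Primer P1: A+T=9, G+C=10 → Tm = 2(9)+4(10) = 58°C
Primer P2: A+T=7, G+C=9 → Tm = 2(7)+4(9) = 50°C
58°C vs 50°C → primer P1 is higher.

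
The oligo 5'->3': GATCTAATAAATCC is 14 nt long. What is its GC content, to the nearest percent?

Base counts: C=3, A=6, T=4, G=1
G+C = 1 + 3 = 4 out of 14 bases
%GC = 4/14 × 100 = 28.57% ≈ 29%

29%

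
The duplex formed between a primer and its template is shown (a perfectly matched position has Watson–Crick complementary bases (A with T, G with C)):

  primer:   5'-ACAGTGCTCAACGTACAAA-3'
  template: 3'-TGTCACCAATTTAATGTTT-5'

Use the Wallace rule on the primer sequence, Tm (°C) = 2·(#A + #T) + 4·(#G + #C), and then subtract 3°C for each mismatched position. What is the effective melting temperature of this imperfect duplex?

Primer base counts: A=8, T=3, G=3, C=5 → A+T=11, G+C=8
Perfect-match Tm = 2(11) + 4(8) = 22 + 32 = 54°C
Mismatches (positions where the bases are not complementary): 4 (at positions 7, 9, 12, 13)
Effective Tm = 54 − 4×3 = 54 − 12 = 42°C

42°C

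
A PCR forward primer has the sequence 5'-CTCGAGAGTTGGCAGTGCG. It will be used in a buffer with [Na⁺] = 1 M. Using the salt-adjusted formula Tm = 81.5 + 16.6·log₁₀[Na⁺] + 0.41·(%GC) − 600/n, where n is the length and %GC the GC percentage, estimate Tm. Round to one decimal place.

75.8°C

Length n = 19. Scanning the sequence gives T=4, A=3, G=8, C=4.
G+C = 12, so %GC = 12/19 × 100 = 63.158%
Salt term: 16.6 × (0) = 0
GC term: 0.41 × 63.158 = 25.895; length term: −600/19 = −31.579
Tm = 81.5 + (0) + 25.895 − 31.579 = 75.816 → 75.8°C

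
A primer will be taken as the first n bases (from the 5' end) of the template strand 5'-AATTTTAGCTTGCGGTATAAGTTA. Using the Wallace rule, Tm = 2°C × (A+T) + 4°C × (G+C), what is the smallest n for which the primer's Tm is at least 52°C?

n = 20

First 19 bases: AATTTTAGCTTGCGGTATA → Tm = 50°C (< 52°C)
First 20 bases: AATTTTAGCTTGCGGTATAA → Tm = 52°C (≥ 52°C)
Since every base adds ≥2°C, Tm only increases with n, so the threshold is first crossed at n = 20.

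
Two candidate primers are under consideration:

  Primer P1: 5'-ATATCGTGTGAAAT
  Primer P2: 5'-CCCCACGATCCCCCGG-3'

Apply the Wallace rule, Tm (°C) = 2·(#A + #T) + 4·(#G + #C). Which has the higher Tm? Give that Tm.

Primer P2, 58°C

Primer P1: A+T=10, G+C=4 → Tm = 2(10)+4(4) = 36°C
Primer P2: A+T=3, G+C=13 → Tm = 2(3)+4(13) = 58°C
36°C vs 58°C → primer P2 is higher.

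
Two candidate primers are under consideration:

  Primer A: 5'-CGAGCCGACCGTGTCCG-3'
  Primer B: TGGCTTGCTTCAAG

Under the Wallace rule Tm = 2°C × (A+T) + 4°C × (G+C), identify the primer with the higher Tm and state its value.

Primer A: A+T=4, G+C=13 → Tm = 2(4)+4(13) = 60°C
Primer B: A+T=7, G+C=7 → Tm = 2(7)+4(7) = 42°C
60°C vs 42°C → primer A is higher.

Primer A, 60°C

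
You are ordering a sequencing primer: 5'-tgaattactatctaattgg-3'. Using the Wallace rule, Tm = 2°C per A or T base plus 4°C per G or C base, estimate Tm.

48°C

Counting bases: A=6, G=3, T=8, C=2
AT pairs contribute 14, GC pairs contribute 5.
Tm = 2×14 + 4×5 = 48°C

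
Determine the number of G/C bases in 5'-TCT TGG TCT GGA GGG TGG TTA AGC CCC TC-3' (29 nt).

Counting bases: A=3, C=7, G=10, T=9
Total G or C: 10 + 7 = 17

17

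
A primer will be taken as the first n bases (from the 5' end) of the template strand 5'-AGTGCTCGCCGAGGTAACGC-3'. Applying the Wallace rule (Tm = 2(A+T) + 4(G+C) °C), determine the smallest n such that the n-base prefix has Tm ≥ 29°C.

First 8 bases: AGTGCTCG → Tm = 26°C (< 29°C)
First 9 bases: AGTGCTCGC → Tm = 30°C (≥ 29°C)
Since every base adds ≥2°C, Tm only increases with n, so the threshold is first crossed at n = 9.

n = 9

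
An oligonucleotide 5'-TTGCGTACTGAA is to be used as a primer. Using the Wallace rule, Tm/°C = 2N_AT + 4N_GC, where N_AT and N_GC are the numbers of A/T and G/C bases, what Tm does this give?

34°C

Scanning the sequence gives T=4, G=3, A=3, C=2.
So N_AT = 7 and N_GC = 5.
Tm = 2(7) + 4(5) = 14 + 20 = 34°C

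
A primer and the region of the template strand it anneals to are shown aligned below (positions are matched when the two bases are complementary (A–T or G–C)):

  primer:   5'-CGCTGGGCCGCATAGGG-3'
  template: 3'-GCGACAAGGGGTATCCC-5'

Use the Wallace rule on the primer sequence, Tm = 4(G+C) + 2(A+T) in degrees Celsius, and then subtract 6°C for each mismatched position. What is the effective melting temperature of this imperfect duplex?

42°C

Primer base counts: A=2, T=2, G=8, C=5 → A+T=4, G+C=13
Perfect-match Tm = 2(4) + 4(13) = 8 + 52 = 60°C
Mismatches (positions where the bases are not complementary): 3 (at positions 6, 7, 10)
Effective Tm = 60 − 3×6 = 60 − 18 = 42°C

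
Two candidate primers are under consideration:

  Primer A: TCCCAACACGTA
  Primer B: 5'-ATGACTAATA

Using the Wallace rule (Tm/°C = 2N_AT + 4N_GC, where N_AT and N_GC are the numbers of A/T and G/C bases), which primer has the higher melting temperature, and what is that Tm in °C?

Primer A, 36°C

Primer A: A+T=6, G+C=6 → Tm = 2(6)+4(6) = 36°C
Primer B: A+T=8, G+C=2 → Tm = 2(8)+4(2) = 24°C
36°C vs 24°C → primer A is higher.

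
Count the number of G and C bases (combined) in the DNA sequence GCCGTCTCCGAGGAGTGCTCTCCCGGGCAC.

22

Counting bases: T=5, A=3, G=10, C=12
Total G or C: 10 + 12 = 22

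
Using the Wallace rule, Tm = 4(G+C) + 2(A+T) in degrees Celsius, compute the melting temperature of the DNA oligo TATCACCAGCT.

Scanning the sequence gives T=3, C=4, G=1, A=3.
So N_AT = 6 and N_GC = 5.
Tm = 2×6 + 4×5 = 32°C

32°C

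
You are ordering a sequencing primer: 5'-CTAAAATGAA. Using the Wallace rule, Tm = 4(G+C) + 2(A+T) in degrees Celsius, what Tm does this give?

24°C

Base counts: G=1, C=1, A=6, T=2
So N_AT = 8 and N_GC = 2.
Tm = 2(8) + 4(2) = 16 + 8 = 24°C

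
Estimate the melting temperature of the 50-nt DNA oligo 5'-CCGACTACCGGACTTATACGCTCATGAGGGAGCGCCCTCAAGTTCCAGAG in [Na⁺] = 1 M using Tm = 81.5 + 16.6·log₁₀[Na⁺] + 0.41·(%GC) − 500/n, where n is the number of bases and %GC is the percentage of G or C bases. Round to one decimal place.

95.3°C

Length n = 50. Scanning the sequence gives C=16, A=12, T=9, G=13.
G+C = 29, so %GC = 29/50 × 100 = 58%
Salt term: 16.6 × (0) = 0
GC term: 0.41 × 58 = 23.78; length term: −500/50 = −10
Tm = 81.5 + (0) + 23.78 − 10 = 95.28 → 95.3°C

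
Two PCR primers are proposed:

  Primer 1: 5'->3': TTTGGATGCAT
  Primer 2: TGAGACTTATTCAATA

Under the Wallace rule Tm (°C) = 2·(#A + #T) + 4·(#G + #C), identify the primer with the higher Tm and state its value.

Primer 1: A+T=7, G+C=4 → Tm = 2(7)+4(4) = 30°C
Primer 2: A+T=12, G+C=4 → Tm = 2(12)+4(4) = 40°C
30°C vs 40°C → primer 2 is higher.

Primer 2, 40°C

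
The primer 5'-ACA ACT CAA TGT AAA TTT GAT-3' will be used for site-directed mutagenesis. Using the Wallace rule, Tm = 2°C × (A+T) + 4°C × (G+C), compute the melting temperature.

Scanning the sequence gives A=9, G=2, C=3, T=7.
So N_AT = 16 and N_GC = 5.
Tm = 4·5 + 2·16 = 20 + 32 = 52°C

52°C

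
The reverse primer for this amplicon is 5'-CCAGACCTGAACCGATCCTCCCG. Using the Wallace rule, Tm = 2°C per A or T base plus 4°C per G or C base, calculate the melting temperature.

76°C

A=5, G=4, T=3, C=11
AT pairs contribute 8, GC pairs contribute 15.
Tm = 4·15 + 2·8 = 60 + 16 = 76°C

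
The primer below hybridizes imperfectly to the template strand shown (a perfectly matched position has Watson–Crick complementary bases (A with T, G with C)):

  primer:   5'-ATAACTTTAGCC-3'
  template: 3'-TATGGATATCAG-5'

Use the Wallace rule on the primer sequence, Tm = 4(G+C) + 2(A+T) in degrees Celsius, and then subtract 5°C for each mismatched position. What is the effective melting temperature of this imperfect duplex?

17°C

Primer base counts: A=4, T=4, G=1, C=3 → A+T=8, G+C=4
Perfect-match Tm = 2(8) + 4(4) = 16 + 16 = 32°C
Mismatches (positions where the bases are not complementary): 3 (at positions 4, 7, 11)
Effective Tm = 32 − 3×5 = 32 − 15 = 17°C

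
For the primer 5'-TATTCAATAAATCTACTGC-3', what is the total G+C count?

Base counts: A=7, T=7, C=4, G=1
Total G or C: 1 + 4 = 5

5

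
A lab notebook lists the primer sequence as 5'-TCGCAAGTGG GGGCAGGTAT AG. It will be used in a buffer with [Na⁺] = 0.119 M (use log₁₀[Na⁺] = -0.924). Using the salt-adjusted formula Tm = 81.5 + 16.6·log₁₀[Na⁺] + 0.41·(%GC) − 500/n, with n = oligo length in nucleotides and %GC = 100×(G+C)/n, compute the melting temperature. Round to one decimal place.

Length n = 22. Counting bases: A=5, C=3, G=10, T=4
G+C = 13, so %GC = 13/22 × 100 = 59.091%
Salt term: 16.6 × (-0.924) = -15.338
GC term: 0.41 × 59.091 = 24.227; length term: −500/22 = −22.727
Tm = 81.5 + (-15.338) + 24.227 − 22.727 = 67.662 → 67.7°C

67.7°C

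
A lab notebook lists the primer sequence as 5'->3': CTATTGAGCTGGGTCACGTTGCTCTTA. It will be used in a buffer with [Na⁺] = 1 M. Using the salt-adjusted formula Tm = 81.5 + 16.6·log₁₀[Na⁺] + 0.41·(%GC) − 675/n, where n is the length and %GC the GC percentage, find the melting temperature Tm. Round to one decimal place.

76.2°C

Length n = 27. Base counts: G=7, C=6, A=4, T=10
G+C = 13, so %GC = 13/27 × 100 = 48.148%
Salt term: 16.6 × (0) = 0
GC term: 0.41 × 48.148 = 19.741; length term: −675/27 = −25
Tm = 81.5 + (0) + 19.741 − 25 = 76.241 → 76.2°C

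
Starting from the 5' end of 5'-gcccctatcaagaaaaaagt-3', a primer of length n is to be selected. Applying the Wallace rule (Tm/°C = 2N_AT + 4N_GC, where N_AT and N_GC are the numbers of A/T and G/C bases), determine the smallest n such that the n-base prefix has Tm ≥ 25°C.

First 7 bases: GCCCCTA → Tm = 24°C (< 25°C)
First 8 bases: GCCCCTAT → Tm = 26°C (≥ 25°C)
Since every base adds ≥2°C, Tm only increases with n, so the threshold is first crossed at n = 8.

n = 8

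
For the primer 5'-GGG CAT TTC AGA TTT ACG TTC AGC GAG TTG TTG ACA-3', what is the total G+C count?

16

Counting bases: A=8, G=10, C=6, T=12
G+C = 10 + 6 = 16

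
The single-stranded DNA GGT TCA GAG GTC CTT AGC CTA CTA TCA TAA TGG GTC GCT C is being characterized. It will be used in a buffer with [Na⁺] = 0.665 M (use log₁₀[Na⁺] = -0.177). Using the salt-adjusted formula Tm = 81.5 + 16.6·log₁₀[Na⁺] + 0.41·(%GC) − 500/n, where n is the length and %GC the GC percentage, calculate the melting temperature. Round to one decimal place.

86.6°C

Length n = 40. Scanning the sequence gives T=12, G=10, A=8, C=10.
G+C = 20, so %GC = 20/40 × 100 = 50%
Salt term: 16.6 × (-0.177) = -2.938
GC term: 0.41 × 50 = 20.5; length term: −500/40 = −12.5
Tm = 81.5 + (-2.938) + 20.5 − 12.5 = 86.562 → 86.6°C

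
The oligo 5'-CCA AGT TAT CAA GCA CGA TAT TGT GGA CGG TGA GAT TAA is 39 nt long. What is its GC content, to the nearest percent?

A=13, T=10, G=10, C=6
G+C = 10 + 6 = 16 out of 39 bases
%GC = 16/39 × 100 = 41.03% ≈ 41%

41%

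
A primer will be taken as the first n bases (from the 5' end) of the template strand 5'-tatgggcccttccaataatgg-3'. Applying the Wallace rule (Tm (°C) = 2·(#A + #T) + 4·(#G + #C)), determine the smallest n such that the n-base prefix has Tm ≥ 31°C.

n = 10

First 9 bases: TATGGGCCC → Tm = 30°C (< 31°C)
First 10 bases: TATGGGCCCT → Tm = 32°C (≥ 31°C)
Since every base adds ≥2°C, Tm only increases with n, so the threshold is first crossed at n = 10.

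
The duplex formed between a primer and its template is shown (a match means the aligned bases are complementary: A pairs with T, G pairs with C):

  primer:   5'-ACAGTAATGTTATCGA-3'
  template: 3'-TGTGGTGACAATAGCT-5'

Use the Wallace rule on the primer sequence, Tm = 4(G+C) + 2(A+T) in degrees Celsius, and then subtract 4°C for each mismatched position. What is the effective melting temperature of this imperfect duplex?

Primer base counts: A=6, T=5, G=3, C=2 → A+T=11, G+C=5
Perfect-match Tm = 2(11) + 4(5) = 22 + 20 = 42°C
Mismatches (positions where the bases are not complementary): 3 (at positions 4, 5, 7)
Effective Tm = 42 − 3×4 = 42 − 12 = 30°C

30°C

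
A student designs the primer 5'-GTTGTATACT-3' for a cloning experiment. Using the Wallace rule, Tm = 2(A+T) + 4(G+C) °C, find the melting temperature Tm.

Base counts: A=2, T=5, G=2, C=1
A+T = 7, G+C = 3
Tm = 4·3 + 2·7 = 12 + 14 = 26°C

26°C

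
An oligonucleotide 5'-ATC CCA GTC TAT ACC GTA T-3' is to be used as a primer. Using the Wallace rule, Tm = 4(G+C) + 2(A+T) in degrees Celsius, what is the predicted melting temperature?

54°C

Scanning the sequence gives G=2, C=6, T=6, A=5.
So N_AT = 11 and N_GC = 8.
Tm = 2×11 + 4×8 = 54°C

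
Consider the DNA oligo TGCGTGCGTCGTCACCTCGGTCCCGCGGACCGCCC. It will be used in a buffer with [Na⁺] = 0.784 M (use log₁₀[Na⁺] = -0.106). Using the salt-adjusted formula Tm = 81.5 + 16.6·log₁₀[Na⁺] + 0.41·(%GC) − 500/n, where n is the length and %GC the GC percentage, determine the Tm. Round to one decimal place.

Length n = 35. Base counts: G=11, T=6, C=16, A=2
G+C = 27, so %GC = 27/35 × 100 = 77.143%
Salt term: 16.6 × (-0.106) = -1.76
GC term: 0.41 × 77.143 = 31.629; length term: −500/35 = −14.286
Tm = 81.5 + (-1.76) + 31.629 − 14.286 = 97.083 → 97.1°C

97.1°C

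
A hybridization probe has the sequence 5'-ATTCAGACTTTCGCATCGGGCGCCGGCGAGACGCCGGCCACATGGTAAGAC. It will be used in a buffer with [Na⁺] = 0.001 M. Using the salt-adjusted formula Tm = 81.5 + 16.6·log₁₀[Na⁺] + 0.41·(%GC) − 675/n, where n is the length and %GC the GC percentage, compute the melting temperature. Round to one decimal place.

Length n = 51. Scanning the sequence gives A=11, T=8, G=16, C=16.
G+C = 32, so %GC = 32/51 × 100 = 62.745%
Salt term: 16.6 × (-3) = -49.8
GC term: 0.41 × 62.745 = 25.725; length term: −675/51 = −13.235
Tm = 81.5 + (-49.8) + 25.725 − 13.235 = 44.19 → 44.2°C

44.2°C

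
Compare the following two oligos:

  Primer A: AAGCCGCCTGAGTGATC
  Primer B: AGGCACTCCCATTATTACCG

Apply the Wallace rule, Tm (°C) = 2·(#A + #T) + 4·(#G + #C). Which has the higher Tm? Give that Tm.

Primer B, 60°C

Primer A: A+T=7, G+C=10 → Tm = 2(7)+4(10) = 54°C
Primer B: A+T=10, G+C=10 → Tm = 2(10)+4(10) = 60°C
54°C vs 60°C → primer B is higher.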